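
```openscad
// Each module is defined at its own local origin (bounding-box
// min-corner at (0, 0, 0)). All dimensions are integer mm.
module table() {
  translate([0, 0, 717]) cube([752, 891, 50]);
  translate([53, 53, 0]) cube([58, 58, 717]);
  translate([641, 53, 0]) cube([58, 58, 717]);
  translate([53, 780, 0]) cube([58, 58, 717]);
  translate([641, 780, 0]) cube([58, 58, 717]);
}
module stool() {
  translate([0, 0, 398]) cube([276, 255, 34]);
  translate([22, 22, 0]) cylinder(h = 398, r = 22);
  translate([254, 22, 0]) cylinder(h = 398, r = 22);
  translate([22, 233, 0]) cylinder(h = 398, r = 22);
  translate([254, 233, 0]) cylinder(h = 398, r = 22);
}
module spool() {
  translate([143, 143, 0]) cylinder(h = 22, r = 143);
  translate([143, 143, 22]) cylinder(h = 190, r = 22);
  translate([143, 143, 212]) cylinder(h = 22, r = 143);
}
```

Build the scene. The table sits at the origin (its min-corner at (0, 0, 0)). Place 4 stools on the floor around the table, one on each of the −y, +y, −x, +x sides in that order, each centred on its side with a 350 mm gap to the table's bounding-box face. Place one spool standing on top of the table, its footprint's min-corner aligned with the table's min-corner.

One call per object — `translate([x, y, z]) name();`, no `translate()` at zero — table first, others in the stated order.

table();
translate([238, -605, 0]) stool();
translate([238, 1241, 0]) stool();
translate([-626, 318, 0]) stool();
translate([1102, 318, 0]) stool();
translate([0, 0, 767]) spool();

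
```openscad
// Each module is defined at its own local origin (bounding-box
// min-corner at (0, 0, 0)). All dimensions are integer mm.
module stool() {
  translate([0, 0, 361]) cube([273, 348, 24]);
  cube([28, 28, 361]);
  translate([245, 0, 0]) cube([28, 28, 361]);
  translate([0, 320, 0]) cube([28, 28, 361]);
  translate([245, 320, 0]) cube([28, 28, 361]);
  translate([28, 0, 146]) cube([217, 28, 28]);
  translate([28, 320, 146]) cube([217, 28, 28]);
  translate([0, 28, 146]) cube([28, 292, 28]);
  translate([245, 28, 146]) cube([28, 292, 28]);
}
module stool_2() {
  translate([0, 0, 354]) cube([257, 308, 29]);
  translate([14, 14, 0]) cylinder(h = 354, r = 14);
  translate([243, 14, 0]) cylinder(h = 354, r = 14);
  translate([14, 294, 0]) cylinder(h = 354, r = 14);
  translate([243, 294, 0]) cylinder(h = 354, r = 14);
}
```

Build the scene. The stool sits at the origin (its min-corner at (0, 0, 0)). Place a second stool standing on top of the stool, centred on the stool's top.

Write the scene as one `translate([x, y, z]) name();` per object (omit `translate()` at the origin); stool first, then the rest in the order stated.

stool();
translate([8, 20, 385]) stool_2();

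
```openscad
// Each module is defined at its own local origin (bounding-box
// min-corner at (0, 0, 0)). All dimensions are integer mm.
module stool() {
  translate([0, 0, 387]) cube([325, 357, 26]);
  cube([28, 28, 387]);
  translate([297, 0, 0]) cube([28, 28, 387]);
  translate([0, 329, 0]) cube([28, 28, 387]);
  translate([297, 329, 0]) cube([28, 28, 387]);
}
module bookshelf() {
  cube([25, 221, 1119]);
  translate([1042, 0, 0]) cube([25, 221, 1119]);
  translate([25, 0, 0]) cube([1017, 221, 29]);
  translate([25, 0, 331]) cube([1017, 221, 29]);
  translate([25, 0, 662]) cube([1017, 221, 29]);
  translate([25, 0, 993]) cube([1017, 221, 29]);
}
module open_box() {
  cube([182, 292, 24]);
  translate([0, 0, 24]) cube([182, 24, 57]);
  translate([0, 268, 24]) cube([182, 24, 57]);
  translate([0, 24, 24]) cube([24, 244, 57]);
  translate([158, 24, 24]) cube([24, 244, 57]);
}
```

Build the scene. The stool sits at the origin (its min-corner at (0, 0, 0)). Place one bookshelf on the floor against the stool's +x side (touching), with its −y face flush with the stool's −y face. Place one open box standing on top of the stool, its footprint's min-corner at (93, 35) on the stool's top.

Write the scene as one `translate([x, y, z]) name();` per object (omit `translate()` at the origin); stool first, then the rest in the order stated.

stool();
translate([325, 0, 0]) bookshelf();
translate([93, 35, 413]) open_box();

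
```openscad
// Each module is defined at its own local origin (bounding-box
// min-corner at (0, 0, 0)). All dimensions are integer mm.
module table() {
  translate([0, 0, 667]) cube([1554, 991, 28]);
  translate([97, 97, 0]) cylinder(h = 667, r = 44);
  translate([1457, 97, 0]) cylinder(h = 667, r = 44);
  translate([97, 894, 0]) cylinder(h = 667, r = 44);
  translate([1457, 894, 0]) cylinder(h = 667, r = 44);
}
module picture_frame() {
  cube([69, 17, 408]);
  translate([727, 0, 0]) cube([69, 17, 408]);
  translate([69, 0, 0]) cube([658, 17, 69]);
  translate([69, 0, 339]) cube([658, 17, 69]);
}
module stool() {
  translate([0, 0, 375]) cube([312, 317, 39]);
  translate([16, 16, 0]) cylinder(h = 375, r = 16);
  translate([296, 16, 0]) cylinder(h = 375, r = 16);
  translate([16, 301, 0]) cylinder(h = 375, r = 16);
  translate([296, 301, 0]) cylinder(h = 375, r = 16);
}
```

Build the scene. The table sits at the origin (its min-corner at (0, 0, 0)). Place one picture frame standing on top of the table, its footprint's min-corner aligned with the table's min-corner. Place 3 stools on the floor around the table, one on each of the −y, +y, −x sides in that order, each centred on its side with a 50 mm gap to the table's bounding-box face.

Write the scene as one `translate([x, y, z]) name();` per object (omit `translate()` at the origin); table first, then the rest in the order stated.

table();
translate([0, 0, 695]) picture_frame();
translate([621, -367, 0]) stool();
translate([621, 1041, 0]) stool();
translate([-362, 337, 0]) stool();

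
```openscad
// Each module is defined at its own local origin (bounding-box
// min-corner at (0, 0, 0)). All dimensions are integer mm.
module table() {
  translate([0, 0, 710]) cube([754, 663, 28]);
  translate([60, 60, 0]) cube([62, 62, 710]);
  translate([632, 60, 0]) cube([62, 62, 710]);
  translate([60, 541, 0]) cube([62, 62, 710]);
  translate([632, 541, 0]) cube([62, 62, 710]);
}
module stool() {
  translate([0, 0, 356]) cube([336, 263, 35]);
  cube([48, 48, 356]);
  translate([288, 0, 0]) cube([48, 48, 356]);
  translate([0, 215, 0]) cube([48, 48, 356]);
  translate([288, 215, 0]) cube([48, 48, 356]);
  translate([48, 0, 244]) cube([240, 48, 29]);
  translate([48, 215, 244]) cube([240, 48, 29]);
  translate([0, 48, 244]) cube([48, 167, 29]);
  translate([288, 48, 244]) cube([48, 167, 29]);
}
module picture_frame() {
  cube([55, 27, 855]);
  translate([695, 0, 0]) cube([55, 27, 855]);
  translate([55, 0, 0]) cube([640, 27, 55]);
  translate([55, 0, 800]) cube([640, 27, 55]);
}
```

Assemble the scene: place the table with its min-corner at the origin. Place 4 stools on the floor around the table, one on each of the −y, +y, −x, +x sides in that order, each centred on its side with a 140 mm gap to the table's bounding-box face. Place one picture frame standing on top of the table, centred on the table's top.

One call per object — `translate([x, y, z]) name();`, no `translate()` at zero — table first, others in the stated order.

table();
translate([209, -403, 0]) stool();
translate([209, 803, 0]) stool();
translate([-476, 200, 0]) stool();
translate([894, 200, 0]) stool();
translate([2, 318, 738]) picture_frame();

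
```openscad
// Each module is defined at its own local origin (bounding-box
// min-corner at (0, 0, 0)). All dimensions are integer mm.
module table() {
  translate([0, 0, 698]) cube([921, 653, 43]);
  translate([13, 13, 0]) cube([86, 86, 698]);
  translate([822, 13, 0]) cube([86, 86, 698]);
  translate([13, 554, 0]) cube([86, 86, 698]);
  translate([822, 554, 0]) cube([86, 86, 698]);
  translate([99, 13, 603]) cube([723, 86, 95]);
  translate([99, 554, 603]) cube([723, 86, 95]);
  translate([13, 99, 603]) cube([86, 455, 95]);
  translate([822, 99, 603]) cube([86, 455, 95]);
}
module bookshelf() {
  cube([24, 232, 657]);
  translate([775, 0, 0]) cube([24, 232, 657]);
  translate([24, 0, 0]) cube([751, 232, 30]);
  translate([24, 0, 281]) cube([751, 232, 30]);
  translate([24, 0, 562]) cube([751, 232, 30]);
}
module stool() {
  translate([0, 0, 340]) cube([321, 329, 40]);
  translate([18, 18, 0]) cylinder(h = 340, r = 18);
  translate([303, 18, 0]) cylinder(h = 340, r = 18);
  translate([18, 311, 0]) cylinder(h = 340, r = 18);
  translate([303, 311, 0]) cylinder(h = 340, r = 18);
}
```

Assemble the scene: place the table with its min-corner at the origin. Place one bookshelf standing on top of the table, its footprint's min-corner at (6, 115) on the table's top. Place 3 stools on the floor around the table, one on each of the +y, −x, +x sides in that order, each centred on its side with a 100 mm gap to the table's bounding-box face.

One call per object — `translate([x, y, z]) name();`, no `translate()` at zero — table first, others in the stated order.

table();
translate([6, 115, 741]) bookshelf();
translate([300, 753, 0]) stool();
translate([-421, 162, 0]) stool();
translate([1021, 162, 0]) stool();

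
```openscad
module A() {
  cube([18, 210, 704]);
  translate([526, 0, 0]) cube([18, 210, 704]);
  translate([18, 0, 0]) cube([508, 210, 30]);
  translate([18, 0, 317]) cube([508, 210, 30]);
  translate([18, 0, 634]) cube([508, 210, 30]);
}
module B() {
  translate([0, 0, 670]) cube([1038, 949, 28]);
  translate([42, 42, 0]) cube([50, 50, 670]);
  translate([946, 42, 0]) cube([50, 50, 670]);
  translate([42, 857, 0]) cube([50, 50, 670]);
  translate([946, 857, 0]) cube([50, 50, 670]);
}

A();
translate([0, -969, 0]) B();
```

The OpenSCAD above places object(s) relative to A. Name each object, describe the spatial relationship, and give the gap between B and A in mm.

The table's nearest face is 20 mm from the bookshelf's −y face.

A is a bookshelf. B is a table. The table is on the floor beside the bookshelf on its −y side. The gap between the table and the bookshelf is 20 mm.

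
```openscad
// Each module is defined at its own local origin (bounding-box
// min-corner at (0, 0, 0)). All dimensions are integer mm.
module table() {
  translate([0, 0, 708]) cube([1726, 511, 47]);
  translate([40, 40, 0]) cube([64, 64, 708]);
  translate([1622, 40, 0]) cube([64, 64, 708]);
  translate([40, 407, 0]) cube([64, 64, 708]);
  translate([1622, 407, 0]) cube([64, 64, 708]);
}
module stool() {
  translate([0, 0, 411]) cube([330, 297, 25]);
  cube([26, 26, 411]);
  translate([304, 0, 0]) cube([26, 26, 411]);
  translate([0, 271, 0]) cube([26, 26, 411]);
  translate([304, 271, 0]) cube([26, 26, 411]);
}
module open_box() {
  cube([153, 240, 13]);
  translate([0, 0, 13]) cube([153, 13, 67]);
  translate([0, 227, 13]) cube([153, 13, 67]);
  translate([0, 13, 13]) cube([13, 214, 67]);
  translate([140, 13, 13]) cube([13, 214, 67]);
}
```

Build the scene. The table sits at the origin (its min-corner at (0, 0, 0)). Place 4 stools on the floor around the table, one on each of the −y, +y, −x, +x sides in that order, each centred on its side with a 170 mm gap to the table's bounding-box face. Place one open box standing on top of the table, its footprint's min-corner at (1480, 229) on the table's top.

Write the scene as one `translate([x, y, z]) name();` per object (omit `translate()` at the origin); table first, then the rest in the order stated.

table();
translate([698, -467, 0]) stool();
translate([698, 681, 0]) stool();
translate([-500, 107, 0]) stool();
translate([1896, 107, 0]) stool();
translate([1480, 229, 755]) open_box();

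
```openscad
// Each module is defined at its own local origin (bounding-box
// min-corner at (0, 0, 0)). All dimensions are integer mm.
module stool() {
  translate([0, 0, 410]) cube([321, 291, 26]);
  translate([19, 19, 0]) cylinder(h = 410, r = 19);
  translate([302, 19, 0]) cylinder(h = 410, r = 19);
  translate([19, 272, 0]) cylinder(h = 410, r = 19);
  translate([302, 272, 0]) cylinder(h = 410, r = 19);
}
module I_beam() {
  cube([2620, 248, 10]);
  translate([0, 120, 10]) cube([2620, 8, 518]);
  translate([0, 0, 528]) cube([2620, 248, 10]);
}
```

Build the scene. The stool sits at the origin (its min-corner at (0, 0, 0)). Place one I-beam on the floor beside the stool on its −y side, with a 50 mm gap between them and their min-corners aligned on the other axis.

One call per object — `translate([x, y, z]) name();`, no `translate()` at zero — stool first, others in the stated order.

stool();
translate([0, -298, 0]) I_beam();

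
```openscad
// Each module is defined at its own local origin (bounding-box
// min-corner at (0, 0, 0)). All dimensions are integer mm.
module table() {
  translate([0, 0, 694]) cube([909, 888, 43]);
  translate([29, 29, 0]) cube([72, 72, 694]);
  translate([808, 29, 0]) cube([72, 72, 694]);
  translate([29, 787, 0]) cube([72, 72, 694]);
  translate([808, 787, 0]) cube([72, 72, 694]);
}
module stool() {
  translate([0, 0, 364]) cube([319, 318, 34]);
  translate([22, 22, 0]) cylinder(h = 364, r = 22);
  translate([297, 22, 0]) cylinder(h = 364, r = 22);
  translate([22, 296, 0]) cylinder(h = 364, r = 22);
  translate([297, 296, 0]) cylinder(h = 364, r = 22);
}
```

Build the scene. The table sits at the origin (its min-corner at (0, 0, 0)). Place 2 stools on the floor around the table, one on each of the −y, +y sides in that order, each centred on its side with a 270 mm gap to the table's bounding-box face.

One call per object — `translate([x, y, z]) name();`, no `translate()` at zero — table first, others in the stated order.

table();
translate([295, -588, 0]) stool();
translate([295, 1158, 0]) stool();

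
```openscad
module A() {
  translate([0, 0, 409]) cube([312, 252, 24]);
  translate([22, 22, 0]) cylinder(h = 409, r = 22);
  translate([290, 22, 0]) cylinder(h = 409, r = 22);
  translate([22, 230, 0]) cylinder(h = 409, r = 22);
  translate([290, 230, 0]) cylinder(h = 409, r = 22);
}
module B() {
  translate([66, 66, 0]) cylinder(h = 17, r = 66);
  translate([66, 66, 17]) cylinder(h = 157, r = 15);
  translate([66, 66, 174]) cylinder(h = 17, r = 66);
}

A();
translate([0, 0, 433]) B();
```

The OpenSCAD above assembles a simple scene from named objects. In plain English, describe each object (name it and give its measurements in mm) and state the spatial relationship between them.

A is a four-legged stool. The seat is 312×252 mm, 24 mm thick, top at z = 433 mm. It stands on four round legs, each 44 mm in diameter, from z = 0 to the seat underside, each leg's axis is inset half a diameter from the nearest pair of seat edges (so the leg's bounding box is flush with the corner).

B is a spool: two coaxial disc flanges of radius 66 mm and thickness 17 mm, joined by a core cylinder of radius 15 mm and height 157 mm. The lower flange rests on z = 0 and the three cylinders share a vertical axis.

The spool is on top of the stool.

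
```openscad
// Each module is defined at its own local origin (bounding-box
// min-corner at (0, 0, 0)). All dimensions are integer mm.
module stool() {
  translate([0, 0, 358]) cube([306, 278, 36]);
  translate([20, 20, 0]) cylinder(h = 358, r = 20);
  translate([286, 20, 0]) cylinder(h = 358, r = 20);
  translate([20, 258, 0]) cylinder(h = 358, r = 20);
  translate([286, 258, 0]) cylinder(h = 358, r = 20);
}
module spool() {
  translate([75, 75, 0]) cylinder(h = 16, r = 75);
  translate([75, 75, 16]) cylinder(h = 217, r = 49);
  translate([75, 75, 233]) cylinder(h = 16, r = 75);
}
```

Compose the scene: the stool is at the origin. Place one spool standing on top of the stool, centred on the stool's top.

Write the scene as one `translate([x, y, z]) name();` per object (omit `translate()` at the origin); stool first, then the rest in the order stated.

stool();
translate([78, 64, 394]) spool();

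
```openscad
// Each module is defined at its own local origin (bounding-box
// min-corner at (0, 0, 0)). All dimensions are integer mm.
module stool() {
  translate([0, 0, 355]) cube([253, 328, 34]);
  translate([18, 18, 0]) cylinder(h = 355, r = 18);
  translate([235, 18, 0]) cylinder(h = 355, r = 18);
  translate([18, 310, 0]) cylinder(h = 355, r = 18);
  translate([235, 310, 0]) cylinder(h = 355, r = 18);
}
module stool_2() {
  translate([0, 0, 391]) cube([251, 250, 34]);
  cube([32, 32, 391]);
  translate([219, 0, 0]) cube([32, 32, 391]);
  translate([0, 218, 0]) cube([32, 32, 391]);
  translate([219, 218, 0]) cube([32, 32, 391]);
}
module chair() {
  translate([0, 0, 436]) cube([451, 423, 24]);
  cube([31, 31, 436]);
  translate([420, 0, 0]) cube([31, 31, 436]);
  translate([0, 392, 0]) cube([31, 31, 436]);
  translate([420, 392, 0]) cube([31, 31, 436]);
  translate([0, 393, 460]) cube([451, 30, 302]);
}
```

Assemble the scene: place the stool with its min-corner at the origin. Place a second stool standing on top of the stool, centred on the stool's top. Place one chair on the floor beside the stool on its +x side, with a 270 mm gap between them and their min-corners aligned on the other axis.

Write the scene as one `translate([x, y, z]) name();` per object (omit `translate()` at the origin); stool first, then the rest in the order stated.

stool();
translate([1, 39, 389]) stool_2();
translate([523, 0, 0]) chair();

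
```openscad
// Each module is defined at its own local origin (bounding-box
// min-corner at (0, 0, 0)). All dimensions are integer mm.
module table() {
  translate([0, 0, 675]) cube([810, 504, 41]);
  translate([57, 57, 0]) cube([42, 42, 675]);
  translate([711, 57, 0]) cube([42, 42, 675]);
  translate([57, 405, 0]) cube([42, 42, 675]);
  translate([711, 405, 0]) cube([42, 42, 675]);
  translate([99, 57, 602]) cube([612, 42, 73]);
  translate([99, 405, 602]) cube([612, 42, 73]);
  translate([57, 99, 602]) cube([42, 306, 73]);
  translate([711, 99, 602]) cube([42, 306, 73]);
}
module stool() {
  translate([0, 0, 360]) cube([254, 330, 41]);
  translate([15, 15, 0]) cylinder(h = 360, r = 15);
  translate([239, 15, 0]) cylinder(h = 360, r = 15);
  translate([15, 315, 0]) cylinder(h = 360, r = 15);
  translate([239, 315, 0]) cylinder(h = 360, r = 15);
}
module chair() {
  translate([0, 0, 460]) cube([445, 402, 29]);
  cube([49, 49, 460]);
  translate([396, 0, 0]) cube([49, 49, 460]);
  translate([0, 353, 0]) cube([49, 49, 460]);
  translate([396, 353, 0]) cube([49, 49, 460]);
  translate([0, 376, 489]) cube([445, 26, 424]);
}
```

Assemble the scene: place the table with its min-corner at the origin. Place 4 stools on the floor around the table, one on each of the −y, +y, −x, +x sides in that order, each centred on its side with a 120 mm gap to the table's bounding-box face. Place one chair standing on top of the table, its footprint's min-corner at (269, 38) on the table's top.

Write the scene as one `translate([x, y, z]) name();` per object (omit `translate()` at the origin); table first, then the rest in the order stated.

table();
translate([278, -450, 0]) stool();
translate([278, 624, 0]) stool();
translate([-374, 87, 0]) stool();
translate([930, 87, 0]) stool();
translate([269, 38, 716]) chair();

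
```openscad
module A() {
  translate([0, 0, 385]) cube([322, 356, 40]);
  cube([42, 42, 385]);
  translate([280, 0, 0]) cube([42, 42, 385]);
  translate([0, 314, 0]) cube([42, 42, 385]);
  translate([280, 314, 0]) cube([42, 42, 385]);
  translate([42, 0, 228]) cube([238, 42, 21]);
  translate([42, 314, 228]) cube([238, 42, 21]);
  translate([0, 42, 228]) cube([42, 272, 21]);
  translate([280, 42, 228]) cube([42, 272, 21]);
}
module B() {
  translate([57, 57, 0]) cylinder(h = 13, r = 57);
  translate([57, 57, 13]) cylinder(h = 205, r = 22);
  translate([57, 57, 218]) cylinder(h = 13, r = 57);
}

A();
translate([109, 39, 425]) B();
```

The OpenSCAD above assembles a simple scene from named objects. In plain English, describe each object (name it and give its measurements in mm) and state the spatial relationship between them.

A is a four-legged stool. The seat is a 322×356×40 mm slab whose top surface is at z = 425 mm; four square legs, each 42×42 mm in cross-section, run from the floor (z = 0) to the underside of the seat, each flush with a corner of the seat. Four stretchers, 42 mm wide and 21 mm tall, connect adjacent legs with their undersides at z = 228 mm, each running between the inner faces of the legs it joins and aligned with the legs' outer faces on the other axis.

B is a spool: two coaxial disc flanges of radius 57 mm and thickness 13 mm, joined by a core cylinder of radius 22 mm and height 205 mm. The lower flange rests on z = 0 and the three cylinders share a vertical axis.

The spool is on top of the stool.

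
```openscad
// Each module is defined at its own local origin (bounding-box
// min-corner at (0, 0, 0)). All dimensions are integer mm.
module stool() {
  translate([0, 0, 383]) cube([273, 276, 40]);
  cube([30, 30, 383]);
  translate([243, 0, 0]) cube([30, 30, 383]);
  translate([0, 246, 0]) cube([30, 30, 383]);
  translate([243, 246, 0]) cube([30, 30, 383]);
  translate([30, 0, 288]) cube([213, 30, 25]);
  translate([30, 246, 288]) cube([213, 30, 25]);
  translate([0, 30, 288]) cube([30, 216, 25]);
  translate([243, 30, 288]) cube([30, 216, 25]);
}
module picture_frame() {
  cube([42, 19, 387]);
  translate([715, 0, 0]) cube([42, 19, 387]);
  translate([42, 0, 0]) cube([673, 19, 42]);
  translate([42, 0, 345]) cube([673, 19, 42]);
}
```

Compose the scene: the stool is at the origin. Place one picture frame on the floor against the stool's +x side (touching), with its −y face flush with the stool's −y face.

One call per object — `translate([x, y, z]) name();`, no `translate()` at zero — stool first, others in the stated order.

stool();
translate([273, 0, 0]) picture_frame();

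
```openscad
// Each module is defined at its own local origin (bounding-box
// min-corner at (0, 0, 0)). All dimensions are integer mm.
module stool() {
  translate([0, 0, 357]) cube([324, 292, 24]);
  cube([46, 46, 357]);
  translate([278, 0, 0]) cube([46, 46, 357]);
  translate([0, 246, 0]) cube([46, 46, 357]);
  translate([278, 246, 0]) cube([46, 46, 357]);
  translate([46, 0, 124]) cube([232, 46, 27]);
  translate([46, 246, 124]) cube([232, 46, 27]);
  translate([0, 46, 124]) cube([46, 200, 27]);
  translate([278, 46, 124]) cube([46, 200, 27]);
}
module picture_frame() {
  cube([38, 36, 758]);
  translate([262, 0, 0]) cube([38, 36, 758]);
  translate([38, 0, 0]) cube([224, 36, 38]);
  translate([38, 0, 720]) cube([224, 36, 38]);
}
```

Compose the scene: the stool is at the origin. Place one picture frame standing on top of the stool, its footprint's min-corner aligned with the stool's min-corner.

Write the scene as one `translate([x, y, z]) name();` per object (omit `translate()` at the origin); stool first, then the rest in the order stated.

stool();
translate([0, 0, 381]) picture_frame();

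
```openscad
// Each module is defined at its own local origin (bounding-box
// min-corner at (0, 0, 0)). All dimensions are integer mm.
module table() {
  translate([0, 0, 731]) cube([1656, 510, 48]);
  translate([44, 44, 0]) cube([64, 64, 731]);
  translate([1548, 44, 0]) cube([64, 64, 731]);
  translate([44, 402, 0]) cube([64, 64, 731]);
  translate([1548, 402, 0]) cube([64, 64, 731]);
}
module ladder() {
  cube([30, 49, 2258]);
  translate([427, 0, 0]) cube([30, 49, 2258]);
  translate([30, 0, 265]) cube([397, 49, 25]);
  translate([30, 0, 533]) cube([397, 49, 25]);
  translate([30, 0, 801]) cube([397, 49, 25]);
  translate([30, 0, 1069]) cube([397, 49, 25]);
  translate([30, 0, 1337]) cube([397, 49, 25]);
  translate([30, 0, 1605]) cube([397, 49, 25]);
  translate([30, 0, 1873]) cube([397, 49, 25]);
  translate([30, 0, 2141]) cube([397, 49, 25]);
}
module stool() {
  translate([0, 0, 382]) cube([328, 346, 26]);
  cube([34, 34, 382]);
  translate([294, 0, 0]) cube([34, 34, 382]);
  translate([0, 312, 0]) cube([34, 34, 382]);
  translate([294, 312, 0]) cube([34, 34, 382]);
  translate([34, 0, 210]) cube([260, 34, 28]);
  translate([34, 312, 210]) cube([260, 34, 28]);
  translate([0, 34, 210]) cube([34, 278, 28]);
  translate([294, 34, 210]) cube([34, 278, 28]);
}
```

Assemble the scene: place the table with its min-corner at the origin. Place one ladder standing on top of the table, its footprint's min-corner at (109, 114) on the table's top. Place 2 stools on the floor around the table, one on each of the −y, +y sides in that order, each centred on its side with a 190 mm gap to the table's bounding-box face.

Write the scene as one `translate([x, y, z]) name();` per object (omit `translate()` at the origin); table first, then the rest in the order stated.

table();
translate([109, 114, 779]) ladder();
translate([664, -536, 0]) stool();
translate([664, 700, 0]) stool();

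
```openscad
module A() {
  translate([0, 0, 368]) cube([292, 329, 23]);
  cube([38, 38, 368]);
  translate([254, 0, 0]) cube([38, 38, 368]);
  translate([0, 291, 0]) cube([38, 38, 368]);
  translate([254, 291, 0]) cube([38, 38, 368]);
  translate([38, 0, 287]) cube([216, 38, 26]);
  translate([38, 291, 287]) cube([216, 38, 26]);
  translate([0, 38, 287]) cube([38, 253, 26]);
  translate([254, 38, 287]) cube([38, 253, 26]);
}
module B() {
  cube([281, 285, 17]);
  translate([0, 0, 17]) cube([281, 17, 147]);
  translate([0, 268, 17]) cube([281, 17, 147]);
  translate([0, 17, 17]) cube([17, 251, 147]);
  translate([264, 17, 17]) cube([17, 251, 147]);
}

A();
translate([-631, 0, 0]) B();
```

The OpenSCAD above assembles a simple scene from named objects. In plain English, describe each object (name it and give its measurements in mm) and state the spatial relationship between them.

A is a four-legged stool. The seat is a 292×329×23 mm slab whose top surface is at z = 391 mm; four square legs, each 38×38 mm in cross-section, run from the floor (z = 0) to the underside of the seat, each flush with a corner of the seat. Four stretchers, 38 mm wide and 26 mm tall, connect adjacent legs with their undersides at z = 287 mm, each running between the inner faces of the legs it joins and aligned with the legs' outer faces on the other axis.

B is an open storage box with external size 281×285×164 mm and wall thickness 17 mm (the base is also 17 mm thick). The base covers the whole footprint; the four walls stand on the base, with the y-facing walls full-width and the x-facing walls fitting between their inner faces.

The open box is on the floor beside the stool on its −x side.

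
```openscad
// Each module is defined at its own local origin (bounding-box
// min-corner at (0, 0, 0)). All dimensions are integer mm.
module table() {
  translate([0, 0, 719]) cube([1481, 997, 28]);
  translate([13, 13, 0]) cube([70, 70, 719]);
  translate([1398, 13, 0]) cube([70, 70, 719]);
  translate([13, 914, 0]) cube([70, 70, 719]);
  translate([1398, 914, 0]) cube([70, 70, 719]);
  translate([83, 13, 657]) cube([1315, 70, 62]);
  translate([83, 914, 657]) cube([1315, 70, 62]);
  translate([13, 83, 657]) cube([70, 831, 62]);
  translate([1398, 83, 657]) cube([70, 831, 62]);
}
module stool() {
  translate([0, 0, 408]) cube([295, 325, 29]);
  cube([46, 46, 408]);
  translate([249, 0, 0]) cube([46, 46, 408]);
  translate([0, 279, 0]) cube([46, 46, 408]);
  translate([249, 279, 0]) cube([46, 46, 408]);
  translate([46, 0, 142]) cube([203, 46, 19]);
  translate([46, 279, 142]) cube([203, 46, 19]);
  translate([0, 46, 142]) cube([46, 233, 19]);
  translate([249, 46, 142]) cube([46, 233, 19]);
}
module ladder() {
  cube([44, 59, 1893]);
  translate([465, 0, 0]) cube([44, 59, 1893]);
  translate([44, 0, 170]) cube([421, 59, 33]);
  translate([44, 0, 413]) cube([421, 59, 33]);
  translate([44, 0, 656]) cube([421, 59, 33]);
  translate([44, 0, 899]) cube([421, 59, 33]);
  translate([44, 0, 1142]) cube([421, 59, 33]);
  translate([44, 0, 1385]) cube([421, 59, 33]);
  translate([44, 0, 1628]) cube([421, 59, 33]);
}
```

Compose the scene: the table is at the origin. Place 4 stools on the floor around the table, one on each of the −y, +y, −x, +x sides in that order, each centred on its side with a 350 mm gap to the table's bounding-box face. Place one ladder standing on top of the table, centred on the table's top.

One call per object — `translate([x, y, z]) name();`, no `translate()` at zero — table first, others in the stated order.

table();
translate([593, -675, 0]) stool();
translate([593, 1347, 0]) stool();
translate([-645, 336, 0]) stool();
translate([1831, 336, 0]) stool();
translate([486, 469, 747]) ladder();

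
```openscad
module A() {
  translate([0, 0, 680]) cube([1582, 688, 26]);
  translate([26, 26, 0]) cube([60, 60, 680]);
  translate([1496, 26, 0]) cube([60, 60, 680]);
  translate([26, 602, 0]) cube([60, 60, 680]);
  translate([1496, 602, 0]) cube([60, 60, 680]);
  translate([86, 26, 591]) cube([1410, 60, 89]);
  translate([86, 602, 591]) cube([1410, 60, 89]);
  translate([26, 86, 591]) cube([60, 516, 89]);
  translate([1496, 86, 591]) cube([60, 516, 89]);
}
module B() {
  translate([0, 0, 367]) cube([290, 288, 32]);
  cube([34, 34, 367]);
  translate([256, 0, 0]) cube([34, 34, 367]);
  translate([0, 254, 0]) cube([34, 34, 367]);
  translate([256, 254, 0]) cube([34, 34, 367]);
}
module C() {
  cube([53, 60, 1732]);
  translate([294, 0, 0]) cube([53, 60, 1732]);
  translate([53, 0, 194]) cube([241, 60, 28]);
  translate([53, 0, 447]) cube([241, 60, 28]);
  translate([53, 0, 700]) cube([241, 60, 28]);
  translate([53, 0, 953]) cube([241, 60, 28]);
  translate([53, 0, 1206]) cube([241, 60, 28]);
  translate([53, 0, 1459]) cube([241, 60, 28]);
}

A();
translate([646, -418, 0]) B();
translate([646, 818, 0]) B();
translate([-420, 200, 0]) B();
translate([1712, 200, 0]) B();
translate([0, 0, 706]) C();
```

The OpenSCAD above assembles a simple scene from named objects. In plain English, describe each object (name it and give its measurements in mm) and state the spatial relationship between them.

A is a rectangular dining table. The top is 1582×688×26 mm with its upper surface at z = 706 mm. It stands on four 60×60 mm square legs, each inset 26 mm from the nearest pair of top edges, running from the floor to the underside of the top. Four apron rails, 60 mm thick and 89 mm tall, run between adjacent legs with their top edges flush with the underside of the top and their outer faces flush with the legs' outer faces.

B is a four-legged stool. The seat is 290×288 mm, 32 mm thick, top at z = 399 mm. It stands on four square legs, each 34×34 mm in cross-section, from z = 0 to the seat underside, each flush with a corner of the seat.

C is a wooden ladder with two side rails of 53×60 mm section and 1732 mm height, set 347 mm apart overall. Between them run 6 rectangular rungs (60 mm deep, 28 mm thick), front faces flush with the rails' −y face. The bottom of the first rung is 194 mm above the floor and each subsequent rung is 253 mm higher than the one below.

Four stools sit around the table at the −y, +y, −x, +x sides. The ladder is on top of the table.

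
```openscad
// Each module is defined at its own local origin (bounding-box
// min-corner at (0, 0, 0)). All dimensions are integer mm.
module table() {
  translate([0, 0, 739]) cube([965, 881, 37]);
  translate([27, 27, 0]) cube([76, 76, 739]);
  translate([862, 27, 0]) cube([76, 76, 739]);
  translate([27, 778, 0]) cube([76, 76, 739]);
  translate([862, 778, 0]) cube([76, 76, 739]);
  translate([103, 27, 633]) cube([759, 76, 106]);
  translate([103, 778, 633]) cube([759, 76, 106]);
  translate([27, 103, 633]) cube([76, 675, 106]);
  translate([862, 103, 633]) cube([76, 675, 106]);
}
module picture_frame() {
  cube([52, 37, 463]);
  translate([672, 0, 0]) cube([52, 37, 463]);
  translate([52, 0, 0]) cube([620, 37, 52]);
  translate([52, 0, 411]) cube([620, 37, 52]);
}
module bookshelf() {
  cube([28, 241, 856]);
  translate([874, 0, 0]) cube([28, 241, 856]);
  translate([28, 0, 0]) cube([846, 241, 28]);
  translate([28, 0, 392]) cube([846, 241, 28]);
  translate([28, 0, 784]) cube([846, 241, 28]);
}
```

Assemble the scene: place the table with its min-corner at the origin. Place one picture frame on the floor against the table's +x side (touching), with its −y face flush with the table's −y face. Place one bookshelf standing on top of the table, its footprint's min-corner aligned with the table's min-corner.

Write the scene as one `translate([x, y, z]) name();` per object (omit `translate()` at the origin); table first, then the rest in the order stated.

table();
translate([965, 0, 0]) picture_frame();
translate([0, 0, 776]) bookshelf();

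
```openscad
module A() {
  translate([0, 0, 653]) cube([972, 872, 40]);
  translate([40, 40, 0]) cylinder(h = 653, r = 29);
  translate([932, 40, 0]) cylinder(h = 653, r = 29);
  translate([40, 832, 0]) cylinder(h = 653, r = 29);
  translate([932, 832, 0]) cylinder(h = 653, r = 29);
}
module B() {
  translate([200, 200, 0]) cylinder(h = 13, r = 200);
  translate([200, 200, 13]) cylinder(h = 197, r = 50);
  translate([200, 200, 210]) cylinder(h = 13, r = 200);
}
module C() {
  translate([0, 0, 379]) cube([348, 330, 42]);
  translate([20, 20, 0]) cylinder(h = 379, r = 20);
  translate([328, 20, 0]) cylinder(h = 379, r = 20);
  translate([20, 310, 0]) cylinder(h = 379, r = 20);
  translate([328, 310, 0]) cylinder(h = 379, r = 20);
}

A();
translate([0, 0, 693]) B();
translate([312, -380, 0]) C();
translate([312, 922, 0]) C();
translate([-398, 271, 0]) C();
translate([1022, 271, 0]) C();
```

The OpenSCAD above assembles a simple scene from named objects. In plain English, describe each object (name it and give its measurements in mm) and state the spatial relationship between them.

A is a rectangular dining table. The top is 972×872×40 mm with its upper surface at z = 693 mm. It stands on four round legs of 58 mm diameter, each leg's bounding box inset 11 mm from the nearest pair of top edges, running from the floor to the underside of the top.

B is a spool: two coaxial disc flanges of radius 200 mm and thickness 13 mm, joined by a core cylinder of radius 50 mm and height 197 mm. The lower flange rests on z = 0 and the three cylinders share a vertical axis.

C is a four-legged stool. The seat is a 348×330×42 mm slab whose top surface is at z = 421 mm; four round legs, each 40 mm in diameter, run from the floor (z = 0) to the underside of the seat, each leg's axis is inset half a diameter from the nearest pair of seat edges (so the leg's bounding box is flush with the corner).

The spool is on top of the table. Four stools sit around the table at the −y, +y, −x, +x sides.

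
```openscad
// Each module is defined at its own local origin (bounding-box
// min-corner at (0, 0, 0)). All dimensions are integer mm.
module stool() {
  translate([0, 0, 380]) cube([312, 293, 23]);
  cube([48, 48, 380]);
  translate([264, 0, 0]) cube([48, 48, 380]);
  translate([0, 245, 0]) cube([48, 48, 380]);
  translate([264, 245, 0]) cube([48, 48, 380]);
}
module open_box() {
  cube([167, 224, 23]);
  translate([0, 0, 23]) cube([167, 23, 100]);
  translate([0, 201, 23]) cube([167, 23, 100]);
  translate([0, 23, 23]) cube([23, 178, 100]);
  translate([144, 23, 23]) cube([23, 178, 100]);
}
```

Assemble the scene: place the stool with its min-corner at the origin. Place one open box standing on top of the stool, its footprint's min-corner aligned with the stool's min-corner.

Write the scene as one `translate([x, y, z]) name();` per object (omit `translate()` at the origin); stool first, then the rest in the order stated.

stool();
translate([0, 0, 403]) open_box();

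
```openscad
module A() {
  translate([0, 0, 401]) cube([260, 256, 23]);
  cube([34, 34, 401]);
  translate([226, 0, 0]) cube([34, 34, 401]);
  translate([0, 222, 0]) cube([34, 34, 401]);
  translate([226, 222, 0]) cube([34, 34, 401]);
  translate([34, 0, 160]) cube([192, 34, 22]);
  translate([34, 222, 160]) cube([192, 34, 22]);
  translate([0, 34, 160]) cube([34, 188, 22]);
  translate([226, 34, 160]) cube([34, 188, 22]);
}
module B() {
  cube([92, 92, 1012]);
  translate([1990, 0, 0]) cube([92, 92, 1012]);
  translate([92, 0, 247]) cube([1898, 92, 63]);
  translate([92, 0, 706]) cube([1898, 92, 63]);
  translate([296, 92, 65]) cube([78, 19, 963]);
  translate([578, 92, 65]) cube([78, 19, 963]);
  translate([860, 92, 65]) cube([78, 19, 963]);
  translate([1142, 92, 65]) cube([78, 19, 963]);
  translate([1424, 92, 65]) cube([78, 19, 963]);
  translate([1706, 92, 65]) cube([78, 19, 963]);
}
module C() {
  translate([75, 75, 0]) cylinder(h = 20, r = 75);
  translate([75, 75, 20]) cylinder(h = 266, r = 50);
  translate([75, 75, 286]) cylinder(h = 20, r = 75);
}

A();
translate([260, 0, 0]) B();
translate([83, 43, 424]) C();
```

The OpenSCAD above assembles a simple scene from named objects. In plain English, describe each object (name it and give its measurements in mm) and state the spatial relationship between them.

A is a four-legged stool. The seat is 260×256 mm, 23 mm thick, top at z = 424 mm. It stands on four square legs, each 34×34 mm in cross-section, from z = 0 to the seat underside, each flush with a corner of the seat. Four stretchers, 34 mm wide and 22 mm tall, connect adjacent legs with their undersides at z = 160 mm, each running between the inner faces of the legs it joins and aligned with the legs' outer faces on the other axis.

B is a fence section. Two 92×92 mm posts, 1012 mm tall, stand on the floor with a clear span of 1898 mm between their inner faces. Two horizontal rails of 92×63 mm section span the gap between the posts with their undersides at z = 247 mm and z = 706 mm, flush with the posts' −y face. 6 pickets, each 78 mm wide, 19 mm thick and 963 mm tall, are fixed to the +y face of the rails with their bottoms at z = 65 mm, evenly spaced across the span with equal gaps (rounded down to the nearest mm) at the −x end and between each pair — any rounding remainder accumulates at the +x end.

C is a spool: two coaxial disc flanges of radius 75 mm and thickness 20 mm, joined by a core cylinder of radius 50 mm and height 266 mm. The lower flange rests on z = 0 and the three cylinders share a vertical axis.

The fence section is against the stool's +x side, with their −y faces flush. The spool is on top of the stool.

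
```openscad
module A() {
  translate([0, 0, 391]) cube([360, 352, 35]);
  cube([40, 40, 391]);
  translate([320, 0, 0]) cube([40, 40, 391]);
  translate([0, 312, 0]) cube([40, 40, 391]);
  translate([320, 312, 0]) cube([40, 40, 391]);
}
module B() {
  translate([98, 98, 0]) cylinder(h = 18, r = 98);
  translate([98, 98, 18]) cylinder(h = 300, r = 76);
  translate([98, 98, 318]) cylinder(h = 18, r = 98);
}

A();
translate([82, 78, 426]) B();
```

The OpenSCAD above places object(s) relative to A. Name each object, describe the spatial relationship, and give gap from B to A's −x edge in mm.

A is a stool. B is a spool. The spool is on top of the stool, centred. The gap from the spool to the stool's −x edge is 82 mm.

The spool's min-x is at 82; the stool's min-x is 0; gap = 82 mm.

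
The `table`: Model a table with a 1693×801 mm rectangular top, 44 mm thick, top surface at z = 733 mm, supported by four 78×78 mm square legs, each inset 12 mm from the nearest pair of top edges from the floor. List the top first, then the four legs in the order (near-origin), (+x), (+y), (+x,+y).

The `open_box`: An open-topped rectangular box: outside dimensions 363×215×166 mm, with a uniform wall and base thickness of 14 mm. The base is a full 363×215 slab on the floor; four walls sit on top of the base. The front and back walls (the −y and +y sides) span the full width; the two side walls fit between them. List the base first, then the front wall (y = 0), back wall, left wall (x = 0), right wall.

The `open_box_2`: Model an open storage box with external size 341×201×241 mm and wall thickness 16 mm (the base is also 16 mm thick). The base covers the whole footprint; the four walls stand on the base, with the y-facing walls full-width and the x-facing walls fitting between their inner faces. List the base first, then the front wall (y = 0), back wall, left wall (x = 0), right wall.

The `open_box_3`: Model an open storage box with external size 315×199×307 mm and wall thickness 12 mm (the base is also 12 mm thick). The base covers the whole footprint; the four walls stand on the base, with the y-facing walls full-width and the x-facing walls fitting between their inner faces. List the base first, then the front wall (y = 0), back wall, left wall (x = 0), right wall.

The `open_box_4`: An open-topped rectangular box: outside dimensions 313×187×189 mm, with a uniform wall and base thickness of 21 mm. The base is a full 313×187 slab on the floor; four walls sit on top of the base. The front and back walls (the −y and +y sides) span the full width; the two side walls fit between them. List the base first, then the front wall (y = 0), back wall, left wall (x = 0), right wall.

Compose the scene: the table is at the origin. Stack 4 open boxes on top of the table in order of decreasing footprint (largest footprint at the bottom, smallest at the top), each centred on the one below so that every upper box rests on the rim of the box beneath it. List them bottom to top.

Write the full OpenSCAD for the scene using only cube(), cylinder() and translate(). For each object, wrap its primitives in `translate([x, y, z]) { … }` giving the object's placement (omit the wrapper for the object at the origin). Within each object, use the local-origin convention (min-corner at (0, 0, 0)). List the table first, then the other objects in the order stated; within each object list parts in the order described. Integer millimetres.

translate([0, 0, 689]) cube([1693, 801, 44]);
translate([12, 12, 0]) cube([78, 78, 689]);
translate([1603, 12, 0]) cube([78, 78, 689]);
translate([12, 711, 0]) cube([78, 78, 689]);
translate([1603, 711, 0]) cube([78, 78, 689]);
translate([665, 293, 733]) {
  cube([363, 215, 14]);
  translate([0, 0, 14]) cube([363, 14, 152]);
  translate([0, 201, 14]) cube([363, 14, 152]);
  translate([0, 14, 14]) cube([14, 187, 152]);
  translate([349, 14, 14]) cube([14, 187, 152]);
}
translate([676, 300, 899]) {
  cube([341, 201, 16]);
  translate([0, 0, 16]) cube([341, 16, 225]);
  translate([0, 185, 16]) cube([341, 16, 225]);
  translate([0, 16, 16]) cube([16, 169, 225]);
  translate([325, 16, 16]) cube([16, 169, 225]);
}
translate([689, 301, 1140]) {
  cube([315, 199, 12]);
  translate([0, 0, 12]) cube([315, 12, 295]);
  translate([0, 187, 12]) cube([315, 12, 295]);
  translate([0, 12, 12]) cube([12, 175, 295]);
  translate([303, 12, 12]) cube([12, 175, 295]);
}
translate([690, 307, 1447]) {
  cube([313, 187, 21]);
  translate([0, 0, 21]) cube([313, 21, 168]);
  translate([0, 166, 21]) cube([313, 21, 168]);
  translate([0, 21, 21]) cube([21, 145, 168]);
  translate([292, 21, 21]) cube([21, 145, 168]);
}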